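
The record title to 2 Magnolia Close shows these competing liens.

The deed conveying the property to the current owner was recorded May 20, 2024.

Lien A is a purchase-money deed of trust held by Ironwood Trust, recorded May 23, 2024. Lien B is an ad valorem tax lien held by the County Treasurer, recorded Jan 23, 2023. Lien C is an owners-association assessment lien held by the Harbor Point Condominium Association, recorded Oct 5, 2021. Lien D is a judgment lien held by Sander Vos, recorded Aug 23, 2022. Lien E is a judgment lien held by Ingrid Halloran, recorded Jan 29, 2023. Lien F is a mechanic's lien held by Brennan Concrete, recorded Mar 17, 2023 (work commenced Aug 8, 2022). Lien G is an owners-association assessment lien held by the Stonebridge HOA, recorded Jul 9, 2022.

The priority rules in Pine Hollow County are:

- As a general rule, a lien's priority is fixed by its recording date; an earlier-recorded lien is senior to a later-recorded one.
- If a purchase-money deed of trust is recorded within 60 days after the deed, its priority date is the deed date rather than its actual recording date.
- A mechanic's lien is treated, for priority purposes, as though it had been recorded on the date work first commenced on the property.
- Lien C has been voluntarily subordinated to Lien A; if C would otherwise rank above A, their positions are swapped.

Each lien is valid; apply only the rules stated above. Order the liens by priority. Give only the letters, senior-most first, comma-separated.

A, G, F, D, B, E, C

Effective dates after the stated exceptions: A was recorded within the 60-day window, so its effective date is the deed date May 20, 2024; F is treated as recorded Aug 8, 2022, the work-commencement date.
Ordering by effective date: C (Oct 5, 2021), G (Jul 9, 2022), F (Aug 8, 2022), D (Aug 23, 2022), B (Jan 23, 2023), E (Jan 29, 2023), A (May 20, 2024).
C would otherwise be senior to A, so under the subordination agreement C and A exchange positions.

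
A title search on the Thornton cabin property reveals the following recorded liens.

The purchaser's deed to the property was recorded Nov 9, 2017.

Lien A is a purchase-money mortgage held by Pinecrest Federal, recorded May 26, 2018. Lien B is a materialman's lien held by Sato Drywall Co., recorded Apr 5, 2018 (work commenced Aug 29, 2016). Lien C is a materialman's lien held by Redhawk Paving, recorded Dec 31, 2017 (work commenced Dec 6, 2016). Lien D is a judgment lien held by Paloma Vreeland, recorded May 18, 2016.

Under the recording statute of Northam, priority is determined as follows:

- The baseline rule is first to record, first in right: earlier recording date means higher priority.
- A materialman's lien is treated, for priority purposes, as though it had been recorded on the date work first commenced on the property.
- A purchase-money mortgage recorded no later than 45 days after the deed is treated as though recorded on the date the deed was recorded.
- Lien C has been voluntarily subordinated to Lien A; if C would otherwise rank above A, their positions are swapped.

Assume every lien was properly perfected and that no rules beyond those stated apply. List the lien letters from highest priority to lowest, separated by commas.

Effective dates after the stated exceptions: A missed the 45-day window (198 days after the deed), so its recording date stands; B is treated as recorded Aug 29, 2016, the work-commencement date; C is treated as recorded Dec 6, 2016, the work-commencement date.
Sorted by effective date: D (May 18, 2016), B (Aug 29, 2016), C (Dec 6, 2016), A (May 26, 2018).
The subordination applies — C was senior to A — so C and A swap.

D, B, A, C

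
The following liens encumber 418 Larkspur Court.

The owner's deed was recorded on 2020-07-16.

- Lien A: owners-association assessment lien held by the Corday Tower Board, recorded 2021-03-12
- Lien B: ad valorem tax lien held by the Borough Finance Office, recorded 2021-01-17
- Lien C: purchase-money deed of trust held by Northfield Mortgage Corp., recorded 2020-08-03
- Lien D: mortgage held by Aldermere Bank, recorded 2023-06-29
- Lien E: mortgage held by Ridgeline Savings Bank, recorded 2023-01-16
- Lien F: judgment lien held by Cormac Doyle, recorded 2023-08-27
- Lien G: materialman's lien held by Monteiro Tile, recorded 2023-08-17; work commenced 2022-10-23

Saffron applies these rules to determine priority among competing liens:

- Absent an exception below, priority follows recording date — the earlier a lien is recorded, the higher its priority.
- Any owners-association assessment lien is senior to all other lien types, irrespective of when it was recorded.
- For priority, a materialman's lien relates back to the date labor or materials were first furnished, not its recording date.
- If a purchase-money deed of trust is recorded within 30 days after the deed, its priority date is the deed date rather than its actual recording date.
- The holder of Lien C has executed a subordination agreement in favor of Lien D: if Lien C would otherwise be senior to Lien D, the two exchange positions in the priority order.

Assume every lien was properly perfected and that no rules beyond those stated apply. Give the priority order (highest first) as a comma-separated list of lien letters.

A, D, B, G, E, C, F

Effective dates after the stated exceptions: C relates back to the deed date 2020-07-16; G relates back to 2022-10-23 (work commenced).
A, as an owners-association assessment lien, has superpriority and ranks first.
Remaining liens by effective date: C (2020-07-16), B (2021-01-17), G (2022-10-23), E (2023-01-16), D (2023-06-29), F (2023-08-27).
The subordination applies — C was senior to D — so C and D swap.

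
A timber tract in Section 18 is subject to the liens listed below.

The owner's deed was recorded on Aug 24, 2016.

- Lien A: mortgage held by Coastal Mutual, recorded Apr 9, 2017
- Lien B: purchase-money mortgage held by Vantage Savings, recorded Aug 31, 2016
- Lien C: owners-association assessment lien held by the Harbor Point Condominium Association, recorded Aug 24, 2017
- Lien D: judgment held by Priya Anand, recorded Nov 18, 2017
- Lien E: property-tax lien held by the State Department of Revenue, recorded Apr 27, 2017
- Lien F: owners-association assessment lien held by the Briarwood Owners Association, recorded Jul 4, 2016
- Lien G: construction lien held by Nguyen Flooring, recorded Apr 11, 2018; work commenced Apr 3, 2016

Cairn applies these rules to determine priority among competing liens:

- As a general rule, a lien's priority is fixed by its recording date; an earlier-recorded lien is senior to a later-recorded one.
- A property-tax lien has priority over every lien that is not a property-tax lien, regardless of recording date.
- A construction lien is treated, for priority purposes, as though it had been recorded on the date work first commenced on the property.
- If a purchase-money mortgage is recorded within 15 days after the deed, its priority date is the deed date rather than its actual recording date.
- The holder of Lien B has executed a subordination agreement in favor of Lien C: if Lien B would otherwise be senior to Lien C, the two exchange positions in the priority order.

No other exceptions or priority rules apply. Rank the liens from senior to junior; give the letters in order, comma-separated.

First, effective dates: B was recorded within the 15-day window, so its effective date is the deed date Aug 24, 2016; G relates back to Apr 3, 2016 (work commenced).
As a property-tax lien, E is senior to every other lien.
Among the remaining liens, by effective date: G (Apr 3, 2016), F (Jul 4, 2016), B (Aug 24, 2016), A (Apr 9, 2017), C (Aug 24, 2017), D (Nov 18, 2017).
B would otherwise be senior to C, so under the subordination agreement B and C exchange positions.

E, G, F, C, A, B, D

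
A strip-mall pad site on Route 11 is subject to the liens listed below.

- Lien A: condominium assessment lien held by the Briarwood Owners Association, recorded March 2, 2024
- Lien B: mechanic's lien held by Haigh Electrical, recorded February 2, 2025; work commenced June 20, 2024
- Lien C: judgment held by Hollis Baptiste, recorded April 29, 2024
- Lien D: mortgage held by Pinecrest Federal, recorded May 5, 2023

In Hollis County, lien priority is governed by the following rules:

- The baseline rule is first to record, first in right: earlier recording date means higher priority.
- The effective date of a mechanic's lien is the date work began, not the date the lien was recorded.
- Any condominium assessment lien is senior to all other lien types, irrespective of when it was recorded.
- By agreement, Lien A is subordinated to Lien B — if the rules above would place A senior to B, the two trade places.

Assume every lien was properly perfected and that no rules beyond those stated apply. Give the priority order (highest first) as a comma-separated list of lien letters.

B, D, C, A

First, effective dates: B relates back to June 20, 2024 (work commenced).
A is a condominium assessment lien and takes priority over every other lien.
Ordering the rest by effective date: D (May 5, 2023), C (April 29, 2024), B (June 20, 2024).
Because A would otherwise rank above B, the subordination swaps them.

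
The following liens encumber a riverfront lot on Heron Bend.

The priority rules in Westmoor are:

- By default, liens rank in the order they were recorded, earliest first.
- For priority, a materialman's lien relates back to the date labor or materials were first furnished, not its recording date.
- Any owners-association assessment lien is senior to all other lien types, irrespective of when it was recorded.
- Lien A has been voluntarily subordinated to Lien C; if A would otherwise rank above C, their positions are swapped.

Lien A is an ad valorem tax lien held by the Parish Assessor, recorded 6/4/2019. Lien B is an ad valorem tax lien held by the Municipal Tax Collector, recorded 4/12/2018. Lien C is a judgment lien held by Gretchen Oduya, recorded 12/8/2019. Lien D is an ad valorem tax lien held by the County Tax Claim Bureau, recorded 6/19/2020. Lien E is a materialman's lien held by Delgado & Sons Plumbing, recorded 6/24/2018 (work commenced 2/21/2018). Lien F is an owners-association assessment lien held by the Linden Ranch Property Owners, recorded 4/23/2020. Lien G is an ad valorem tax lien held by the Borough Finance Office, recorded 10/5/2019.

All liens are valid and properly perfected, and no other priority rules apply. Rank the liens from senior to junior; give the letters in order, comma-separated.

F, E, B, C, G, A, D

Adjusting effective dates: E relates back to 2/21/2018 (work commenced).
F is an owners-association assessment lien and takes priority over every other lien.
The other liens, earliest effective date first: E (2/21/2018), B (4/12/2018), A (6/4/2019), G (10/5/2019), C (12/8/2019), D (6/19/2020).
The subordination applies — A was senior to C — so A and C swap.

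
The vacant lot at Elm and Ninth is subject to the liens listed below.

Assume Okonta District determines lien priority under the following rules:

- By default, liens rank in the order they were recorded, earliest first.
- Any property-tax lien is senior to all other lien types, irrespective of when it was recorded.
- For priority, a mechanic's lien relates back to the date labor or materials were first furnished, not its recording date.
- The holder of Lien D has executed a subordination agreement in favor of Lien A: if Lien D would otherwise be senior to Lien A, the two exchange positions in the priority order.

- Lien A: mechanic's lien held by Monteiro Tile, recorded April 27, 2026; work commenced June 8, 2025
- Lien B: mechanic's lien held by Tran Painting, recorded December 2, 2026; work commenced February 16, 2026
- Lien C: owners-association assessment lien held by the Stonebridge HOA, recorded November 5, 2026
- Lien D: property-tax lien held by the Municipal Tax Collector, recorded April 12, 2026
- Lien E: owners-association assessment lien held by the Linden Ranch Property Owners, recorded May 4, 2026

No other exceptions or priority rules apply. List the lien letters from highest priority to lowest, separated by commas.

A, D, B, E, C

Effective dates after the stated exceptions: A relates back to June 8, 2025 (work commenced); B relates back to February 16, 2026 (work commenced).
D is a property-tax lien and takes priority over every other lien.
Ordering the rest by effective date: A (June 8, 2025), B (February 16, 2026), E (May 4, 2026), C (November 5, 2026).
D is senior to A before the subordination, so the two trade places.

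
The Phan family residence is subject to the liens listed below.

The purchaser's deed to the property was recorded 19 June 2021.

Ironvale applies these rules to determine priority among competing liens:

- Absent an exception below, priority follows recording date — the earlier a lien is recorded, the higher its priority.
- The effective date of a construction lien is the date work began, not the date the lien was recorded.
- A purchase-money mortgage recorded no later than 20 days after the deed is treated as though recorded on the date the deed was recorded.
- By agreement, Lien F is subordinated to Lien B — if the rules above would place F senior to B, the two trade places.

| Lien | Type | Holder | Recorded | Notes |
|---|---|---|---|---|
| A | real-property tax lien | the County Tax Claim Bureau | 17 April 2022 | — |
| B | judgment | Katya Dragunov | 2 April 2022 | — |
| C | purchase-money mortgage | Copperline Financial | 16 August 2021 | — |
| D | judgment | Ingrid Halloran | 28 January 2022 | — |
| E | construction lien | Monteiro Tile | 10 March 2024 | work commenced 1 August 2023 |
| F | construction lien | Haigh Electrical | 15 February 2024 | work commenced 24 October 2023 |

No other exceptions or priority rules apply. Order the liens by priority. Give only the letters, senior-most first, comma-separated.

C, D, B, A, E, F

Effective dates after the stated exceptions: C was recorded 58 days after the deed, outside the 20-day window, so it keeps its recording date; E is treated as recorded 1 August 2023, the work-commencement date; F's effective date is 24 October 2023, when work began.
By effective date: C (16 August 2021), D (28 January 2022), B (2 April 2022), A (17 April 2022), E (1 August 2023), F (24 October 2023).
Since F is not senior to B, the subordination leaves the order unchanged.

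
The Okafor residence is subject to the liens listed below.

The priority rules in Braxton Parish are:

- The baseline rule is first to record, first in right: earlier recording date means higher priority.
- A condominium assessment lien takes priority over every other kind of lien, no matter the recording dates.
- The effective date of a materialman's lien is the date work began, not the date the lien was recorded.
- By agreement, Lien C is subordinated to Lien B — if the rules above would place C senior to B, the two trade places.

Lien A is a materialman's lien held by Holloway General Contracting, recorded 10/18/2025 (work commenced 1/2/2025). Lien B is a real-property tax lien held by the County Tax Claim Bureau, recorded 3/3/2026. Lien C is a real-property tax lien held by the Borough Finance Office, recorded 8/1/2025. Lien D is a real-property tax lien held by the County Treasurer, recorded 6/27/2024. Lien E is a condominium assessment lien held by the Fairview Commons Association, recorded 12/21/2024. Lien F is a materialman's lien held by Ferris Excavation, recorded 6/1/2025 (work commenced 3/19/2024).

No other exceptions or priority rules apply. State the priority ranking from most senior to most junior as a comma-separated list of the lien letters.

Adjusting effective dates: A is treated as recorded 1/2/2025, the work-commencement date; F's effective date is 3/19/2024, when work began.
E, as a condominium assessment lien, has superpriority and ranks first.
The other liens, earliest effective date first: F (3/19/2024), D (6/27/2024), A (1/2/2025), C (8/1/2025), B (3/3/2026).
The subordination applies — C was senior to B — so C and B swap.

E, F, D, A, B, C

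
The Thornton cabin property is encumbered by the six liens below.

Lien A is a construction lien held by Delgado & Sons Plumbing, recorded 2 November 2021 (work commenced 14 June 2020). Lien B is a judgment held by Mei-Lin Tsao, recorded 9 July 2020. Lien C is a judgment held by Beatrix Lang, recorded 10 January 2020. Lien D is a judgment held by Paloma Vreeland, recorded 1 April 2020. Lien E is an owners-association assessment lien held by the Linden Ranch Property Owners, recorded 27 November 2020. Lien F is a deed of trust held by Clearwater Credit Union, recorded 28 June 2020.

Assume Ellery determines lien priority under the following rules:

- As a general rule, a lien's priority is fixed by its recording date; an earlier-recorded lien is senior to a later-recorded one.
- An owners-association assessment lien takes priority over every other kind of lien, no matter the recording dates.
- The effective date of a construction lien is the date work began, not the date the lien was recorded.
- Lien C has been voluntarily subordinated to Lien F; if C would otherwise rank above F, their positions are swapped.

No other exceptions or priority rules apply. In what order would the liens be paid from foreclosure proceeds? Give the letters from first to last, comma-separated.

Effective dates: A relates back to 14 June 2020 (work commenced).
E is an owners-association assessment lien, so it outranks all other liens regardless of date.
Among the remaining liens, by effective date: C (10 January 2020), D (1 April 2020), A (14 June 2020), F (28 June 2020), B (9 July 2020).
C would otherwise be senior to F, so under the subordination agreement C and F exchange positions.

E, F, D, A, C, B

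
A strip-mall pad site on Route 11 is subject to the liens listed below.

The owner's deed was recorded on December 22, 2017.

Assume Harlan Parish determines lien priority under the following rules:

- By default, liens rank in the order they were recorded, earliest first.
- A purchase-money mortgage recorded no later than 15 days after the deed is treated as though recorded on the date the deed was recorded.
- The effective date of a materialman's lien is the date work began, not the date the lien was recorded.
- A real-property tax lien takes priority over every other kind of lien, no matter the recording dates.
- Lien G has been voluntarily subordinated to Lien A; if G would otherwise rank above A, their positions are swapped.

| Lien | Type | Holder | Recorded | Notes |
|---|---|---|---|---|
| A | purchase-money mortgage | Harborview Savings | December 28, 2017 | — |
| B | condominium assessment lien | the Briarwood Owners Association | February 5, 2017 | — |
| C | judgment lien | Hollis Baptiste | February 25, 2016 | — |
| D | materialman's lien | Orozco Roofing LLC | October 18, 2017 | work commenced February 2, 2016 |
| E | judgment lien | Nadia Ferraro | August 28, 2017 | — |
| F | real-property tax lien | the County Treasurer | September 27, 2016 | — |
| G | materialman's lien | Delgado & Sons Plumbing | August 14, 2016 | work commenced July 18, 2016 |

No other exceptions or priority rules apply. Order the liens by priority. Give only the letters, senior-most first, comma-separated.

F, D, C, A, B, E, G

Effective dates: A's effective date is the deed date, December 22, 2017; D is treated as recorded February 2, 2016, the work-commencement date; G's effective date is July 18, 2016, when work began.
As a real-property tax lien, F is senior to every other lien.
Ordering the rest by effective date: D (February 2, 2016), C (February 25, 2016), G (July 18, 2016), B (February 5, 2017), E (August 28, 2017), A (December 22, 2017).
G would otherwise be senior to A, so under the subordination agreement G and A exchange positions.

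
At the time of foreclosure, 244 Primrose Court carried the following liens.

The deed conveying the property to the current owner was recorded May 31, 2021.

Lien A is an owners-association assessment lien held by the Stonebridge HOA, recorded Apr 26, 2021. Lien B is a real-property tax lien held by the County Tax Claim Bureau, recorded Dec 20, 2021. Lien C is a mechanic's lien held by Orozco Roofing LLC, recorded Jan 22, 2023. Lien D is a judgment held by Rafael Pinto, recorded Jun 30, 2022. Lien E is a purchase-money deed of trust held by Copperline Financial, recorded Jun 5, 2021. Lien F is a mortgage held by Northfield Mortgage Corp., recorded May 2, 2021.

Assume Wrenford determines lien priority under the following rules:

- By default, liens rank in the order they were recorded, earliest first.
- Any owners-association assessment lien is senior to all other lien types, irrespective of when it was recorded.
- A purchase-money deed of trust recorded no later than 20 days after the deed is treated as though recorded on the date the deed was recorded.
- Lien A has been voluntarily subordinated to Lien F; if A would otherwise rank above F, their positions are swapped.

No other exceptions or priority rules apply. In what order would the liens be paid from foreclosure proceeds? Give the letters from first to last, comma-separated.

F, A, E, B, D, C

Effective dates: E was recorded within the 20-day window, so its effective date is the deed date May 31, 2021.
A, as an owners-association assessment lien, has superpriority and ranks first.
Among the remaining liens, by effective date: F (May 2, 2021), E (May 31, 2021), B (Dec 20, 2021), D (Jun 30, 2022), C (Jan 22, 2023).
The subordination applies — A was senior to F — so A and F swap.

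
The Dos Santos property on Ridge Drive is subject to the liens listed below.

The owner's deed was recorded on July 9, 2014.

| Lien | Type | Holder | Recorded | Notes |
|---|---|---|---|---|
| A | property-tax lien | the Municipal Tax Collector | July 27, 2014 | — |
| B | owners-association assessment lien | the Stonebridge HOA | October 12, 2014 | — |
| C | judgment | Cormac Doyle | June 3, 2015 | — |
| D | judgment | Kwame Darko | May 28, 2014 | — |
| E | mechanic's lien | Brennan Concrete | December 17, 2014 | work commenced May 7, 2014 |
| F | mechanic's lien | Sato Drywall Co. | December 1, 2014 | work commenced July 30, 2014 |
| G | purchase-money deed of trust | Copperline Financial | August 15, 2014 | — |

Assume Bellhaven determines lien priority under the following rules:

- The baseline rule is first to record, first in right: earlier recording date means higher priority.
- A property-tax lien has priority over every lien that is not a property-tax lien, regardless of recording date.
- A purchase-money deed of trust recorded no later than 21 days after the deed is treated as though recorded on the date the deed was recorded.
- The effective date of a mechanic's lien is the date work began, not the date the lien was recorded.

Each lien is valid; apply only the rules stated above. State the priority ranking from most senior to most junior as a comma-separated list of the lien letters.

First, effective dates: E relates back to May 7, 2014 (work commenced); F's effective date is July 30, 2014, when work began; G was recorded 37 days after the deed — beyond 21 days — so no relation-back applies.
A is a property-tax lien, so it outranks all other liens regardless of date.
Ordering the rest by effective date: E (May 7, 2014), D (May 28, 2014), F (July 30, 2014), G (August 15, 2014), B (October 12, 2014), C (June 3, 2015).

A, E, D, F, G, B, C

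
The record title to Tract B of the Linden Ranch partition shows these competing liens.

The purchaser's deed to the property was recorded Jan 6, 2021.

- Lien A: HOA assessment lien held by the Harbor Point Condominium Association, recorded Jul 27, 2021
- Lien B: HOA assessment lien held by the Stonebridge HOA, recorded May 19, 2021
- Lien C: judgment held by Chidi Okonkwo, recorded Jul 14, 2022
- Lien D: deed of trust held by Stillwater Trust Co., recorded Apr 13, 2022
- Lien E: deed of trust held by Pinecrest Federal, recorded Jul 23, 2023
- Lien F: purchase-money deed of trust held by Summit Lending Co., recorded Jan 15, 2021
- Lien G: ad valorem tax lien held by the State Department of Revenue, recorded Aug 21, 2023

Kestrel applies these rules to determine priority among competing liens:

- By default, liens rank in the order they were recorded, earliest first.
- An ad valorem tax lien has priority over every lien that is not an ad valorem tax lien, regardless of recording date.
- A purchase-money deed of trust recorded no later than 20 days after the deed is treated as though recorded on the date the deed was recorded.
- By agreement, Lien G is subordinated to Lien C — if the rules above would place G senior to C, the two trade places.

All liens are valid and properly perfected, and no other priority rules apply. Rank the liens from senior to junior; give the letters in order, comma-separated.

C, F, B, A, D, G, E

First, effective dates: F was recorded within the 20-day window, so its effective date is the deed date Jan 6, 2021.
G, as an ad valorem tax lien, has superpriority and ranks first.
Among the remaining liens, by effective date: F (Jan 6, 2021), B (May 19, 2021), A (Jul 27, 2021), D (Apr 13, 2022), C (Jul 14, 2022), E (Jul 23, 2023).
G would otherwise be senior to C, so under the subordination agreement G and C exchange positions.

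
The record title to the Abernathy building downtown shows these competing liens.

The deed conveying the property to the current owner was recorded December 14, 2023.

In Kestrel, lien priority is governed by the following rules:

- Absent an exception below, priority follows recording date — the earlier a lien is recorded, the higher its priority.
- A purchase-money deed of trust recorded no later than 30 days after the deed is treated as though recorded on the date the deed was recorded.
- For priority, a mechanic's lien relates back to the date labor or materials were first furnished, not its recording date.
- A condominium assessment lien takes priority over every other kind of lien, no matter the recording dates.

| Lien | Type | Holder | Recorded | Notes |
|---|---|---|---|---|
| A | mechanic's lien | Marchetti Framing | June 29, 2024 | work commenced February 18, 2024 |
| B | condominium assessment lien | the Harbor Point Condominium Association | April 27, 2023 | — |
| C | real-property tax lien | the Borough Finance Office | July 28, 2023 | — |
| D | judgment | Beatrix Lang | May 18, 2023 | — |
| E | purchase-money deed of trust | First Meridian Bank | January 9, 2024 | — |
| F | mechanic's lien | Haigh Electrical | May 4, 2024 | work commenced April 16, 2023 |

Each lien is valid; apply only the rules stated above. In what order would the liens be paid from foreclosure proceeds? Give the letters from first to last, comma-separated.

B, F, D, C, E, A

Adjusting effective dates: A relates back to February 18, 2024 (work commenced); E relates back to the deed date December 14, 2023; F relates back to April 16, 2023 (work commenced).
B is a condominium assessment lien and takes priority over every other lien.
Ordering the rest by effective date: F (April 16, 2023), D (May 18, 2023), C (July 28, 2023), E (December 14, 2023), A (February 18, 2024).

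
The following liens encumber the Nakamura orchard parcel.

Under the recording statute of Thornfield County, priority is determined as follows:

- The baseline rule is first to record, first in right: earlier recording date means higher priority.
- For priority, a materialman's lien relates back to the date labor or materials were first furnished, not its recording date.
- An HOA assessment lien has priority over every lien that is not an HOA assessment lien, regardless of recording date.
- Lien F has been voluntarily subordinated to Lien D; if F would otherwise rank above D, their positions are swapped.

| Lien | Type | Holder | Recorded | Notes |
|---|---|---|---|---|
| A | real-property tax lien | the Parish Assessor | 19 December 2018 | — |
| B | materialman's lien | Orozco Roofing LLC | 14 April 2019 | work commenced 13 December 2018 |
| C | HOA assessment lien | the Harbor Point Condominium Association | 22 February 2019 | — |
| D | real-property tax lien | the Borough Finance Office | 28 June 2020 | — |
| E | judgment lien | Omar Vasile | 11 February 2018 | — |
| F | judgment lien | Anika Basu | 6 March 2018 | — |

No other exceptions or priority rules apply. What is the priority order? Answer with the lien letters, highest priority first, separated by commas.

C, E, D, B, A, F

First, effective dates: B's effective date is 13 December 2018, when work began.
C, as an HOA assessment lien, has superpriority and ranks first.
The other liens, earliest effective date first: E (11 February 2018), F (6 March 2018), B (13 December 2018), A (19 December 2018), D (28 June 2020).
The subordination applies — F was senior to D — so F and D swap.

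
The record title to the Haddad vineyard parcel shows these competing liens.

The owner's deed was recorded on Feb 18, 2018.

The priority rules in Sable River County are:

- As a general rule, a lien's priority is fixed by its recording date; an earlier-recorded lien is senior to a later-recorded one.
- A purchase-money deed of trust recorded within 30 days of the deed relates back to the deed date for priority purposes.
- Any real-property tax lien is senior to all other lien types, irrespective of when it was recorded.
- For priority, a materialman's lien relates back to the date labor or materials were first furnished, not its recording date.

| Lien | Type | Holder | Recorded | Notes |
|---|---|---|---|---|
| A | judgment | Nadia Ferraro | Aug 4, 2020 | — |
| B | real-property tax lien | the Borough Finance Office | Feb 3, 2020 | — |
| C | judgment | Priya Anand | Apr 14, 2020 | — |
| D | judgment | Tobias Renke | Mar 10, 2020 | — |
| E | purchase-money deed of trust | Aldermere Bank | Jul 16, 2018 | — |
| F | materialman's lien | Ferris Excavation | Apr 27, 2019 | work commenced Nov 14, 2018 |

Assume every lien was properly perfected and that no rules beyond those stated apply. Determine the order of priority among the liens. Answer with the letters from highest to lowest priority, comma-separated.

B, E, F, D, C, A

Effective dates after the stated exceptions: E was recorded 148 days after the deed — beyond 30 days — so no relation-back applies; F relates back to Nov 14, 2018 (work commenced).
B is a real-property tax lien and takes priority over every other lien.
The other liens, earliest effective date first: E (Jul 16, 2018), F (Nov 14, 2018), D (Mar 10, 2020), C (Apr 14, 2020), A (Aug 4, 2020).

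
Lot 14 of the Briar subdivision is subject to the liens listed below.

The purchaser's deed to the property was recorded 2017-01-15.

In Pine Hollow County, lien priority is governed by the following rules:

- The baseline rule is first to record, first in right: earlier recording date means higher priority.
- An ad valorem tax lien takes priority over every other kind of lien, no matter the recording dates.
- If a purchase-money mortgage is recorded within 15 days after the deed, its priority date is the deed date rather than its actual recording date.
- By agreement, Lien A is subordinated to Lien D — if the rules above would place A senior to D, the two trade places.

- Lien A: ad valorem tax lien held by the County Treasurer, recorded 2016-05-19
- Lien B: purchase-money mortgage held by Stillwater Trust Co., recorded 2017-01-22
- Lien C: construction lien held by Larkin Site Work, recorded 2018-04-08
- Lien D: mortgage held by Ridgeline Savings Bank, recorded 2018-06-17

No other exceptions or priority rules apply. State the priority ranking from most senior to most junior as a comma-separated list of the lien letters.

D, B, C, A

Adjusting effective dates: B was recorded within the 15-day window, so its effective date is the deed date 2017-01-15.
As an ad valorem tax lien, A is senior to every other lien.
Ordering the rest by effective date: B (2017-01-15), C (2018-04-08), D (2018-06-17).
A is senior to D before the subordination, so the two trade places.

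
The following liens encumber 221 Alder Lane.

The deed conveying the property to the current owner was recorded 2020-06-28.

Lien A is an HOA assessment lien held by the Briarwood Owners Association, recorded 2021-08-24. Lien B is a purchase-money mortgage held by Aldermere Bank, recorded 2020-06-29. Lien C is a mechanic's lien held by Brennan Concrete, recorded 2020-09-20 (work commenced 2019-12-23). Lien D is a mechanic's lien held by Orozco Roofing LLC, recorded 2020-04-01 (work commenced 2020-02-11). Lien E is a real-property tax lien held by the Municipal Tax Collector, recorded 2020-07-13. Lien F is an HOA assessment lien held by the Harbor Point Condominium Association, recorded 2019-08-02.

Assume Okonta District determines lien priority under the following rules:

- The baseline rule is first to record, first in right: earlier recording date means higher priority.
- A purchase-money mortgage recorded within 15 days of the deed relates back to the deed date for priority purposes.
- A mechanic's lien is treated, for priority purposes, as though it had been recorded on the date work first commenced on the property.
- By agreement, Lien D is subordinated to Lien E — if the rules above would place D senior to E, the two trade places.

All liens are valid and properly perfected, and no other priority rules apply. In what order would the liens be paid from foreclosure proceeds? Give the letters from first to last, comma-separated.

Adjusting effective dates: B was recorded within the 15-day window, so its effective date is the deed date 2020-06-28; C is treated as recorded 2019-12-23, the work-commencement date; D is treated as recorded 2020-02-11, the work-commencement date.
Ordering by effective date: F (2019-08-02), C (2019-12-23), D (2020-02-11), B (2020-06-28), E (2020-07-13), A (2021-08-24).
D is senior to E before the subordination, so the two trade places.

F, C, E, B, D, A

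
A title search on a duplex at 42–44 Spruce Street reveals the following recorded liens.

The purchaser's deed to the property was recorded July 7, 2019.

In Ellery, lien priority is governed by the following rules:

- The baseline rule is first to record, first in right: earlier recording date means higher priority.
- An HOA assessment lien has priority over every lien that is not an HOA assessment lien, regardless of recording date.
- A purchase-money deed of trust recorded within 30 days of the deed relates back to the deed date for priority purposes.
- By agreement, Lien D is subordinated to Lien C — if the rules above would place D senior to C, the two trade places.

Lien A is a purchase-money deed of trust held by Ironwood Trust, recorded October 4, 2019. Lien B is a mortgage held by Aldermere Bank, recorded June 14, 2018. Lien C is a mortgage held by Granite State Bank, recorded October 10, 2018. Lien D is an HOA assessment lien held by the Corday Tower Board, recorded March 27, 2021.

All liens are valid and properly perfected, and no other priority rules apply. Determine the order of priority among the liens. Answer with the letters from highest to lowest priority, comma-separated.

C, B, D, A

First, effective dates: A was recorded 89 days after the deed — beyond 30 days — so no relation-back applies.
D is an HOA assessment lien, so it outranks all other liens regardless of date.
Ordering the rest by effective date: B (June 14, 2018), C (October 10, 2018), A (October 4, 2019).
D would otherwise be senior to C, so under the subordination agreement D and C exchange positions.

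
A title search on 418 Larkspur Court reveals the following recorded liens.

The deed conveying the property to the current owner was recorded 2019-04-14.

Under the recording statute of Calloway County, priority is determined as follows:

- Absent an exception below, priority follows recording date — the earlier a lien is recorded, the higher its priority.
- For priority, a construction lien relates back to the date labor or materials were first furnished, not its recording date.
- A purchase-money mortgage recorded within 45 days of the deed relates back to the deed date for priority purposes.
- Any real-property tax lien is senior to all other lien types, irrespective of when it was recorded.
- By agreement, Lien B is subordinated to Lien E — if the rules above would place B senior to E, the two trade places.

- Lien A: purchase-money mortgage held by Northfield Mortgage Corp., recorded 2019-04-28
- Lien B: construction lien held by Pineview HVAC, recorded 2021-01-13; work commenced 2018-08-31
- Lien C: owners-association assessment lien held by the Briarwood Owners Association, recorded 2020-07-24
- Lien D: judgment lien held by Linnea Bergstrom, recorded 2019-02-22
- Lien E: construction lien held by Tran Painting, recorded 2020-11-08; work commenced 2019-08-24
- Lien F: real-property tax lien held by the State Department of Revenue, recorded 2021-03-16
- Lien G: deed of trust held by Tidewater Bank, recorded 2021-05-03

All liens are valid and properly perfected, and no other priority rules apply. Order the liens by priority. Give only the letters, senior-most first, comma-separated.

Effective dates: A was recorded within the 45-day window, so its effective date is the deed date 2019-04-14; B is treated as recorded 2018-08-31, the work-commencement date; E is treated as recorded 2019-08-24, the work-commencement date.
F, as a real-property tax lien, has superpriority and ranks first.
Ordering the rest by effective date: B (2018-08-31), D (2019-02-22), A (2019-04-14), E (2019-08-24), C (2020-07-24), G (2021-05-03).
B would otherwise be senior to E, so under the subordination agreement B and E exchange positions.

F, E, D, A, B, C, G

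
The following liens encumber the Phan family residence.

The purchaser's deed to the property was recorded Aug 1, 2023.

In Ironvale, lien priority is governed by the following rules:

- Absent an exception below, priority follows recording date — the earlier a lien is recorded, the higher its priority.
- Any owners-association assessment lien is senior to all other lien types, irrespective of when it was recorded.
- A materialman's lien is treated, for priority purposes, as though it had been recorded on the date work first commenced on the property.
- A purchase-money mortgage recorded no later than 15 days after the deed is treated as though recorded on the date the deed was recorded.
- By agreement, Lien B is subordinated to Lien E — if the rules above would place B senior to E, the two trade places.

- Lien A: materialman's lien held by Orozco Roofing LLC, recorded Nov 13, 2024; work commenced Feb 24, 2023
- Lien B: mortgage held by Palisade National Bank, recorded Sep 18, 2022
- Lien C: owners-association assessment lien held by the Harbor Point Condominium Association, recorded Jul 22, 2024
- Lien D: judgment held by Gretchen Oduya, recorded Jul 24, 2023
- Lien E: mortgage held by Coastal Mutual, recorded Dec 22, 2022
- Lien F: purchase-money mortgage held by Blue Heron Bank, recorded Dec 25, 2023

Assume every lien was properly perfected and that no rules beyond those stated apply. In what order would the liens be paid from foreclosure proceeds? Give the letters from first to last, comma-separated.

C, E, B, A, D, F

Effective dates after the stated exceptions: A relates back to Feb 24, 2023 (work commenced); F was recorded 146 days after the deed, outside the 15-day window, so it keeps its recording date.
C, as an owners-association assessment lien, has superpriority and ranks first.
Ordering the rest by effective date: B (Sep 18, 2022), E (Dec 22, 2022), A (Feb 24, 2023), D (Jul 24, 2023), F (Dec 25, 2023).
The subordination applies — B was senior to E — so B and E swap.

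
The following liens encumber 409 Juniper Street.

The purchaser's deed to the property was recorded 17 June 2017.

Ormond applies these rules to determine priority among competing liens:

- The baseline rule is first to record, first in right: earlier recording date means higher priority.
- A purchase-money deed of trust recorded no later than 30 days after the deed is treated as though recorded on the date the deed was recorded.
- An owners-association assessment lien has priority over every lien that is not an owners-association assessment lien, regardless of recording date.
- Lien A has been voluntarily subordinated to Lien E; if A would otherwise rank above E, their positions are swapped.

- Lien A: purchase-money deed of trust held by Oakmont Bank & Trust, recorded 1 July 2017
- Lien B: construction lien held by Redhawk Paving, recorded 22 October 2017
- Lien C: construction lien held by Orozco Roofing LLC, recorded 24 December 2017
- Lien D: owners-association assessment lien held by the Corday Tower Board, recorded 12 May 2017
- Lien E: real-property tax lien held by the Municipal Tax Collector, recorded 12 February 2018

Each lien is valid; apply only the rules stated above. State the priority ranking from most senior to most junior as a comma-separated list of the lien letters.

D, E, B, C, A

Adjusting effective dates: A relates back to the deed date 17 June 2017.
D, as an owners-association assessment lien, has superpriority and ranks first.
Among the remaining liens, by effective date: A (17 June 2017), B (22 October 2017), C (24 December 2017), E (12 February 2018).
A is senior to E before the subordination, so the two trade places.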